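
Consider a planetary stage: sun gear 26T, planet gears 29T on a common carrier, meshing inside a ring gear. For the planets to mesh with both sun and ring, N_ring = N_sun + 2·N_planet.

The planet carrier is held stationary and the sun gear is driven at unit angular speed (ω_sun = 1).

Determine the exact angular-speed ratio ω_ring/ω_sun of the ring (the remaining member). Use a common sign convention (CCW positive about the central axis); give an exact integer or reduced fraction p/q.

N_ring = 26 + 2·29 = 84
26(ω_s−ω_c) = −84(ω_r−ω_c),  ω_c=0, ω_s=1
ω_r = 0 − (26/84)(1−0) = -13/42
ω_r/ω_s = -13/42

-13/42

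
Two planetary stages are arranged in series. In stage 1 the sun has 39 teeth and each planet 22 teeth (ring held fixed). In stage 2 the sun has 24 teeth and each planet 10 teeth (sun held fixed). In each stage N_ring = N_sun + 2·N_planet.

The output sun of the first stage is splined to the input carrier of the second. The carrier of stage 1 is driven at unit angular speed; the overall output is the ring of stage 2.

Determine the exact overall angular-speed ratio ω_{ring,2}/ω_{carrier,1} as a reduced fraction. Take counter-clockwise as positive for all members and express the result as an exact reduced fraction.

2074/429

Stage 1: N_ring = 39 + 2·22 = 83
Stage 1: 39(ω_s−ω_c) = −83(ω_r−ω_c),  ω_r=0, ω_c=1
Stage 1: ω_s = 1 − (83/39)(0−1) = 122/39
  ⇒ ω_s¹/ω_c¹ = 122/39
Stage 2: N_ring = 24 + 2·10 = 44
Stage 2: 24(ω_s−ω_c) = −44(ω_r−ω_c),  ω_s=0, ω_c=1
Stage 2: ω_r = 1 − (24/44)(0−1) = 17/11
  ⇒ ω_r²/ω_c² = 17/11
Coupling ω_c² = ω_s¹ ⇒ overall = 122/39 × 17/11 = 2074/429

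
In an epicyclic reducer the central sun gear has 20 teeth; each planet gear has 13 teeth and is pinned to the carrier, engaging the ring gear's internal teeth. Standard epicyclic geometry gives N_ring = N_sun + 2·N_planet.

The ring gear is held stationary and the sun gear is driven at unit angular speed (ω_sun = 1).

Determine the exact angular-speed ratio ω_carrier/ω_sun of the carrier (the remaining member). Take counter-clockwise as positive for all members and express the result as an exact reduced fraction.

10/33

N_ring = 20 + 2·13 = 46
20(ω_s−ω_c) = −46(ω_r−ω_c),  ω_r=0, ω_s=1
20(1−ω_c) = −46(0−ω_c)  ⇒  66ω_c = 20  ⇒  ω_c = 10/33
ω_c/ω_s = 10/33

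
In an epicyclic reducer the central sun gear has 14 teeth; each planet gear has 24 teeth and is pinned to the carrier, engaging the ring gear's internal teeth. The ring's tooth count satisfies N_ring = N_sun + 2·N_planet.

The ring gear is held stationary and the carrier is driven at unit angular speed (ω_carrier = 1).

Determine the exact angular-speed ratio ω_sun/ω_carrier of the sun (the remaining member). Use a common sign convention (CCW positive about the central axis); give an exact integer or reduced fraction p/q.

38/7

N_ring = 14 + 2·24 = 62
14(ω_s−ω_c) = −62(ω_r−ω_c),  ω_r=0, ω_c=1
ω_s = 1 − (62/14)(0−1) = 38/7
ω_s/ω_c = 38/7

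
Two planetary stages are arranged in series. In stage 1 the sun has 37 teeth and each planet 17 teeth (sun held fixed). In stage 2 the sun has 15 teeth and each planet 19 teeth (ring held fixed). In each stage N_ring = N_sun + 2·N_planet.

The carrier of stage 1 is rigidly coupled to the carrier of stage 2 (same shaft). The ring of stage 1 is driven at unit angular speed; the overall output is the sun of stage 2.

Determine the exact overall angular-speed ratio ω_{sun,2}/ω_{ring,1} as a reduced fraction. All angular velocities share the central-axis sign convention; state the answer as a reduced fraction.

1207/405

Stage 1: N_ring = 37 + 2·17 = 71
Stage 1: 37(ω_s−ω_c) = −71(ω_r−ω_c),  ω_s=0, ω_r=1
Stage 1: 37(0−ω_c) = −71(1−ω_c)  ⇒  108ω_c = 71  ⇒  ω_c = 71/108
  ⇒ ω_c¹/ω_r¹ = 71/108
Stage 2: N_ring = 15 + 2·19 = 53
Stage 2: 15(ω_s−ω_c) = −53(ω_r−ω_c),  ω_r=0, ω_c=1
Stage 2: ω_s = 1 − (53/15)(0−1) = 68/15
  ⇒ ω_s²/ω_c² = 68/15
Coupling ω_c² = ω_c¹ ⇒ overall = 71/108 × 68/15 = 1207/405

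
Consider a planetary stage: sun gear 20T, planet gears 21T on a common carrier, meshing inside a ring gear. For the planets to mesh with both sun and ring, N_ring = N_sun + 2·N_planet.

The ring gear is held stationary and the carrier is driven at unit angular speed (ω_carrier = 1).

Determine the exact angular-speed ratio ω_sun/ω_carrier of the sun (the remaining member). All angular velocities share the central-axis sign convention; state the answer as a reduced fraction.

N_ring = 20 + 2·21 = 62
20(ω_s−ω_c) = −62(ω_r−ω_c),  ω_r=0, ω_c=1
ω_s = 1 − (62/20)(0−1) = 41/10
ω_s/ω_c = 41/10

41/10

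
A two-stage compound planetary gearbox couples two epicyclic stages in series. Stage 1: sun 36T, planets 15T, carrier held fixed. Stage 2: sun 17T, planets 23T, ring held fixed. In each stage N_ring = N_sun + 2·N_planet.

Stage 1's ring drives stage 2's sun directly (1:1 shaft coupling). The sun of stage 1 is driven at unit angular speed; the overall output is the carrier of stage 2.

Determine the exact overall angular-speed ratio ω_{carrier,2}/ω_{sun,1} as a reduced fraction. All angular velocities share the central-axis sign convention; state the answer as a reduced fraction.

Stage 1: N_ring = 36 + 2·15 = 66
Stage 1: 36(ω_s−ω_c) = −66(ω_r−ω_c),  ω_c=0, ω_s=1
Stage 1: ω_r = 0 − (36/66)(1−0) = -6/11
  ⇒ ω_r¹/ω_s¹ = -6/11
Stage 2: N_ring = 17 + 2·23 = 63
Stage 2: 17(ω_s−ω_c) = −63(ω_r−ω_c),  ω_r=0, ω_s=1
Stage 2: 17(1−ω_c) = −63(0−ω_c)  ⇒  80ω_c = 17  ⇒  ω_c = 17/80
  ⇒ ω_c²/ω_s² = 17/80
Coupling ω_s² = ω_r¹ ⇒ overall = -6/11 × 17/80 = -51/440

-51/440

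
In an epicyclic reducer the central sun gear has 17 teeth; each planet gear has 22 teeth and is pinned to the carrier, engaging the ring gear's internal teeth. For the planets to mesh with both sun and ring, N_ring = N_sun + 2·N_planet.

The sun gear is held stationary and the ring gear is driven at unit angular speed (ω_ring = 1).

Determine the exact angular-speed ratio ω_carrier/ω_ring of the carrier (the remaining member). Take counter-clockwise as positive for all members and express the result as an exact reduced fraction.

N_ring = 17 + 2·22 = 61
17(ω_s−ω_c) = −61(ω_r−ω_c),  ω_s=0, ω_r=1
17(0−ω_c) = −61(1−ω_c)  ⇒  78ω_c = 61  ⇒  ω_c = 61/78
ω_c/ω_r = 61/78

61/78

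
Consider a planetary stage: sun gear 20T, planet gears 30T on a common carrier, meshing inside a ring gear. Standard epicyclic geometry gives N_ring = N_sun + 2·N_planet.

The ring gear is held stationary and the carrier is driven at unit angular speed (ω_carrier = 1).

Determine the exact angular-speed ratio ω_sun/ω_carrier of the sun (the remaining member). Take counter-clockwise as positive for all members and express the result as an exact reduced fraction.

N_ring = 20 + 2·30 = 80
20(ω_s−ω_c) = −80(ω_r−ω_c),  ω_r=0, ω_c=1
ω_s = 1 − (80/20)(0−1) = 5
ω_s/ω_c = 5

5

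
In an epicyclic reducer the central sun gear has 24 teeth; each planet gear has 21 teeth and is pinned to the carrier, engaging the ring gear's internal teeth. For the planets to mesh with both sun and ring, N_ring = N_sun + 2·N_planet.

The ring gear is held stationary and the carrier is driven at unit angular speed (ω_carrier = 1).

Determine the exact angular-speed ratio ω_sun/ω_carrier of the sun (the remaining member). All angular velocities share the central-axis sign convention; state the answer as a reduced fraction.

15/4

N_ring = 24 + 2·21 = 66
24(ω_s−ω_c) = −66(ω_r−ω_c),  ω_r=0, ω_c=1
ω_s = 1 − (66/24)(0−1) = 15/4
ω_s/ω_c = 15/4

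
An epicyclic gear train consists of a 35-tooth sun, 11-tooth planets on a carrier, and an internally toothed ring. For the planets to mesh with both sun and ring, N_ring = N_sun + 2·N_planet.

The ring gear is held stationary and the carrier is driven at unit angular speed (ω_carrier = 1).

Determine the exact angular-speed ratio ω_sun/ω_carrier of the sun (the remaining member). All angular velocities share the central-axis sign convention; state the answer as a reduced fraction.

92/35

N_ring = 35 + 2·11 = 57
35(ω_s−ω_c) = −57(ω_r−ω_c),  ω_r=0, ω_c=1
ω_s = 1 − (57/35)(0−1) = 92/35
ω_s/ω_c = 92/35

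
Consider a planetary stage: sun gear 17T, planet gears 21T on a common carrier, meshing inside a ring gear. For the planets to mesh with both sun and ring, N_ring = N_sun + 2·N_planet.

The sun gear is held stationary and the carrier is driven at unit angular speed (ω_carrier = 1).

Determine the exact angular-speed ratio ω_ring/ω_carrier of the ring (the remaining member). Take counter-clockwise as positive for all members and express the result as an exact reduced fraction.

N_ring = 17 + 2·21 = 59
17(ω_s−ω_c) = −59(ω_r−ω_c),  ω_s=0, ω_c=1
ω_r = 1 − (17/59)(0−1) = 76/59
ω_r/ω_c = 76/59

76/59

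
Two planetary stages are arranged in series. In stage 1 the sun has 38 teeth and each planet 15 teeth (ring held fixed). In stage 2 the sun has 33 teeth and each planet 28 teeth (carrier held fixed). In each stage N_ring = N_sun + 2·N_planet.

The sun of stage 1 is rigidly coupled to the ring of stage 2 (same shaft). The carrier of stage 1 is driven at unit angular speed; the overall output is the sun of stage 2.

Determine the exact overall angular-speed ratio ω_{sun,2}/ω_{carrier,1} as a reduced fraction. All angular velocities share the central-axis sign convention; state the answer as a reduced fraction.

Stage 1: N_ring = 38 + 2·15 = 68
Stage 1: 38(ω_s−ω_c) = −68(ω_r−ω_c),  ω_r=0, ω_c=1
Stage 1: ω_s = 1 − (68/38)(0−1) = 53/19
  ⇒ ω_s¹/ω_c¹ = 53/19
Stage 2: N_ring = 33 + 2·28 = 89
Stage 2: 33(ω_s−ω_c) = −89(ω_r−ω_c),  ω_c=0, ω_r=1
Stage 2: ω_s = 0 − (89/33)(1−0) = -89/33
  ⇒ ω_s²/ω_r² = -89/33
Coupling ω_r² = ω_s¹ ⇒ overall = 53/19 × -89/33 = -4717/627

-4717/627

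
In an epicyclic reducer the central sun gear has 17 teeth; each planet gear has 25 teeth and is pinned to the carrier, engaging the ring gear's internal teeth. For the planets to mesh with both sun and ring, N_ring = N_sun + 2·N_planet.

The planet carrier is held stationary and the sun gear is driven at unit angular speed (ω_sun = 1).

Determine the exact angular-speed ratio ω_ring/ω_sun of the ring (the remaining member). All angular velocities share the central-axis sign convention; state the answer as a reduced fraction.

-17/67

N_ring = 17 + 2·25 = 67
17(ω_s−ω_c) = −67(ω_r−ω_c),  ω_c=0, ω_s=1
ω_r = 0 − (17/67)(1−0) = -17/67
ω_r/ω_s = -17/67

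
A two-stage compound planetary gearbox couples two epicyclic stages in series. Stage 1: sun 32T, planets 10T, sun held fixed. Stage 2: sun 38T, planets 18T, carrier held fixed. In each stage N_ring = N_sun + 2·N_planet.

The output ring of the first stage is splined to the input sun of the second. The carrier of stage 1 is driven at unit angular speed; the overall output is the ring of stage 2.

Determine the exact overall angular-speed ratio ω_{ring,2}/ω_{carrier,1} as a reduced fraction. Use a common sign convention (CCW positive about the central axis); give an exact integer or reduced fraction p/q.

-399/481

Stage 1: N_ring = 32 + 2·10 = 52
Stage 1: 32(ω_s−ω_c) = −52(ω_r−ω_c),  ω_s=0, ω_c=1
Stage 1: ω_r = 1 − (32/52)(0−1) = 21/13
  ⇒ ω_r¹/ω_c¹ = 21/13
Stage 2: N_ring = 38 + 2·18 = 74
Stage 2: 38(ω_s−ω_c) = −74(ω_r−ω_c),  ω_c=0, ω_s=1
Stage 2: ω_r = 0 − (38/74)(1−0) = -19/37
  ⇒ ω_r²/ω_s² = -19/37
Coupling ω_s² = ω_r¹ ⇒ overall = 21/13 × -19/37 = -399/481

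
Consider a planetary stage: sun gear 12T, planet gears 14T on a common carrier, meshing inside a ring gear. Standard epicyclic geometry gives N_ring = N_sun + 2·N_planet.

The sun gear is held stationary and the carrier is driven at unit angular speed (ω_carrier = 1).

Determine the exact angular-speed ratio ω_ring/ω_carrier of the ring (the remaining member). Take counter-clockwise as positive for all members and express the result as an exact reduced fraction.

N_ring = 12 + 2·14 = 40
12(ω_s−ω_c) = −40(ω_r−ω_c),  ω_s=0, ω_c=1
ω_r = 1 − (12/40)(0−1) = 13/10
ω_r/ω_c = 13/10

13/10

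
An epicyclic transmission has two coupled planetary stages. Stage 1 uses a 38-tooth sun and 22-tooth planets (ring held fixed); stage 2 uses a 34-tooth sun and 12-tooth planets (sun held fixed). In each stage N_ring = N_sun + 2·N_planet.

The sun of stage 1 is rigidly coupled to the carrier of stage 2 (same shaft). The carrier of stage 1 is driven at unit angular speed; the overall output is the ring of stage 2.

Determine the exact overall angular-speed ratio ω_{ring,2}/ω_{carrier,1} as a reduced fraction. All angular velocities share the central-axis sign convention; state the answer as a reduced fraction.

2760/551

Stage 1: N_ring = 38 + 2·22 = 82
Stage 1: 38(ω_s−ω_c) = −82(ω_r−ω_c),  ω_r=0, ω_c=1
Stage 1: ω_s = 1 − (82/38)(0−1) = 60/19
  ⇒ ω_s¹/ω_c¹ = 60/19
Stage 2: N_ring = 34 + 2·12 = 58
Stage 2: 34(ω_s−ω_c) = −58(ω_r−ω_c),  ω_s=0, ω_c=1
Stage 2: ω_r = 1 − (34/58)(0−1) = 46/29
  ⇒ ω_r²/ω_c² = 46/29
Coupling ω_c² = ω_s¹ ⇒ overall = 60/19 × 46/29 = 2760/551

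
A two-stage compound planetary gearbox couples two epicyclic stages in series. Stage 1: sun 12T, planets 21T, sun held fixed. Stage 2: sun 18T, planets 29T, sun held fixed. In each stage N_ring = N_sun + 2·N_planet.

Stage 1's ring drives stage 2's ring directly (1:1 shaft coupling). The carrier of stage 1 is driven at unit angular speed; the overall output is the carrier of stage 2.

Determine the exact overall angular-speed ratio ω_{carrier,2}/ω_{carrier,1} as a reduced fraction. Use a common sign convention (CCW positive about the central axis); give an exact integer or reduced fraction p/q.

Stage 1: N_ring = 12 + 2·21 = 54
Stage 1: 12(ω_s−ω_c) = −54(ω_r−ω_c),  ω_s=0, ω_c=1
Stage 1: ω_r = 1 − (12/54)(0−1) = 11/9
  ⇒ ω_r¹/ω_c¹ = 11/9
Stage 2: N_ring = 18 + 2·29 = 76
Stage 2: 18(ω_s−ω_c) = −76(ω_r−ω_c),  ω_s=0, ω_r=1
Stage 2: 18(0−ω_c) = −76(1−ω_c)  ⇒  94ω_c = 76  ⇒  ω_c = 38/47
  ⇒ ω_c²/ω_r² = 38/47
Coupling ω_r² = ω_r¹ ⇒ overall = 11/9 × 38/47 = 418/423

418/423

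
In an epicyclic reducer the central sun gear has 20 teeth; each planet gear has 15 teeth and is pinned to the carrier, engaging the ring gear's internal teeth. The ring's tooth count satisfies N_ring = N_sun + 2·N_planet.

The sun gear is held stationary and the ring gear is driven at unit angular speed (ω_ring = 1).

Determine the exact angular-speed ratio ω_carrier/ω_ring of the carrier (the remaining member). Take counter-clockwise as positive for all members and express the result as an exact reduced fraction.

N_ring = 20 + 2·15 = 50
20(ω_s−ω_c) = −50(ω_r−ω_c),  ω_s=0, ω_r=1
20(0−ω_c) = −50(1−ω_c)  ⇒  70ω_c = 50  ⇒  ω_c = 5/7
ω_c/ω_r = 5/7

5/7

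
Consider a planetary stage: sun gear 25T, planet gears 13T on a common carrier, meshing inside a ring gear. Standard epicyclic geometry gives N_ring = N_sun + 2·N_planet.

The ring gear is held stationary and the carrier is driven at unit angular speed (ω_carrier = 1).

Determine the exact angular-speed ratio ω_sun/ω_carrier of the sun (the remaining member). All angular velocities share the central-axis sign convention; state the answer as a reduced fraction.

N_ring = 25 + 2·13 = 51
25(ω_s−ω_c) = −51(ω_r−ω_c),  ω_r=0, ω_c=1
ω_s = 1 − (51/25)(0−1) = 76/25
ω_s/ω_c = 76/25

76/25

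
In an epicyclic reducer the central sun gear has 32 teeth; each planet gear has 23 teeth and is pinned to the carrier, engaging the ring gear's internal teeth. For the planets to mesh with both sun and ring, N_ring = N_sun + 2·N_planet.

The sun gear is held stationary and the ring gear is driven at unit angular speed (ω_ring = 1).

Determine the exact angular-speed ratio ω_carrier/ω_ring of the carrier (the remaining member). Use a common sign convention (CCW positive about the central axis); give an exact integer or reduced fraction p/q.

39/55

N_ring = 32 + 2·23 = 78
32(ω_s−ω_c) = −78(ω_r−ω_c),  ω_s=0, ω_r=1
32(0−ω_c) = −78(1−ω_c)  ⇒  110ω_c = 78  ⇒  ω_c = 39/55
ω_c/ω_r = 39/55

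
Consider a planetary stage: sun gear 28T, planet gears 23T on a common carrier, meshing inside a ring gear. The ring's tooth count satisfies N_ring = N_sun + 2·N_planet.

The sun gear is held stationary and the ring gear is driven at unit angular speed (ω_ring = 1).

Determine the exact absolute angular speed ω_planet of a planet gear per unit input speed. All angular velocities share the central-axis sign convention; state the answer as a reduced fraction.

N_ring = 28 + 2·23 = 74
28(ω_s−ω_c) = −74(ω_r−ω_c),  ω_s=0, ω_r=1
28(0−ω_c) = −74(1−ω_c)  ⇒  102ω_c = 74  ⇒  ω_c = 37/51
sun–planet: 28·(0−37/51) = −23·(ω_p−ω_c)  ⇒  ω_p−ω_c = −(28/23)·(-37/51) = 1036/1173
ω_p = 37/51 + 1036/1173 = 37/23

37/23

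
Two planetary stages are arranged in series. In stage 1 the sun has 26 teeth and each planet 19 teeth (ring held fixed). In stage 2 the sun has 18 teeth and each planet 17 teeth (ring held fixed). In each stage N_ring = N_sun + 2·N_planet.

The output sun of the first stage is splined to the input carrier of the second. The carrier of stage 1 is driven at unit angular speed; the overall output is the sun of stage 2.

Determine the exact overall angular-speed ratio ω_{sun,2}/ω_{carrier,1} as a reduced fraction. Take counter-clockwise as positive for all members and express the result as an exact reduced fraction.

175/13

Stage 1: N_ring = 26 + 2·19 = 64
Stage 1: 26(ω_s−ω_c) = −64(ω_r−ω_c),  ω_r=0, ω_c=1
Stage 1: ω_s = 1 − (64/26)(0−1) = 45/13
  ⇒ ω_s¹/ω_c¹ = 45/13
Stage 2: N_ring = 18 + 2·17 = 52
Stage 2: 18(ω_s−ω_c) = −52(ω_r−ω_c),  ω_r=0, ω_c=1
Stage 2: ω_s = 1 − (52/18)(0−1) = 35/9
  ⇒ ω_s²/ω_c² = 35/9
Coupling ω_c² = ω_s¹ ⇒ overall = 45/13 × 35/9 = 175/13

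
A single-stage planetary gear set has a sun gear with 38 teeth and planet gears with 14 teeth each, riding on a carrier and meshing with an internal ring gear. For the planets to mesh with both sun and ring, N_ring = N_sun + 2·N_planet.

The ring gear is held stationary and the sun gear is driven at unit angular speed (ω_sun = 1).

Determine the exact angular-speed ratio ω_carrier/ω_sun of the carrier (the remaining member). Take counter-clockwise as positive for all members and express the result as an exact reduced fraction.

N_ring = 38 + 2·14 = 66
38(ω_s−ω_c) = −66(ω_r−ω_c),  ω_r=0, ω_s=1
38(1−ω_c) = −66(0−ω_c)  ⇒  104ω_c = 38  ⇒  ω_c = 19/52
ω_c/ω_s = 19/52

19/52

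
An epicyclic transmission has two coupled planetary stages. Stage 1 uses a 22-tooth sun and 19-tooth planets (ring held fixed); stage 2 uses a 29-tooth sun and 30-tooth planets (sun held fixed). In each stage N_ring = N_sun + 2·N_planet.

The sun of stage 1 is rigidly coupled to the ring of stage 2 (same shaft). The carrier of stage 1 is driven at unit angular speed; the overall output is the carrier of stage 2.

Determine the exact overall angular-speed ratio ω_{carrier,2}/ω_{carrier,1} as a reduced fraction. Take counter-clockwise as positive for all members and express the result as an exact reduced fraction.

Stage 1: N_ring = 22 + 2·19 = 60
Stage 1: 22(ω_s−ω_c) = −60(ω_r−ω_c),  ω_r=0, ω_c=1
Stage 1: ω_s = 1 − (60/22)(0−1) = 41/11
  ⇒ ω_s¹/ω_c¹ = 41/11
Stage 2: N_ring = 29 + 2·30 = 89
Stage 2: 29(ω_s−ω_c) = −89(ω_r−ω_c),  ω_s=0, ω_r=1
Stage 2: 29(0−ω_c) = −89(1−ω_c)  ⇒  118ω_c = 89  ⇒  ω_c = 89/118
  ⇒ ω_c²/ω_r² = 89/118
Coupling ω_r² = ω_s¹ ⇒ overall = 41/11 × 89/118 = 3649/1298

3649/1298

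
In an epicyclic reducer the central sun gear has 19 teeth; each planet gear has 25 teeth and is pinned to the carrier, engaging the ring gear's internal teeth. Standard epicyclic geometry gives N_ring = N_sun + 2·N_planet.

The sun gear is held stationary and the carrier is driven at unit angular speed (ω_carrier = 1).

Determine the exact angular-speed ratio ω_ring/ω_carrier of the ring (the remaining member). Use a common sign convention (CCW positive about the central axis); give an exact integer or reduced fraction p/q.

N_ring = 19 + 2·25 = 69
19(ω_s−ω_c) = −69(ω_r−ω_c),  ω_s=0, ω_c=1
ω_r = 1 − (19/69)(0−1) = 88/69
ω_r/ω_c = 88/69

88/69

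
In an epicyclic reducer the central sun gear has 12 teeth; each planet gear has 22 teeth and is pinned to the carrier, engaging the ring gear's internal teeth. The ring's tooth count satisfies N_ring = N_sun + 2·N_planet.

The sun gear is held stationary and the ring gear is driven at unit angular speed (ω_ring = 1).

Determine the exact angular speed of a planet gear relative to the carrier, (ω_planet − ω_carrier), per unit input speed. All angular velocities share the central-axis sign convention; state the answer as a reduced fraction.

84/187

N_ring = 12 + 2·22 = 56
12(ω_s−ω_c) = −56(ω_r−ω_c),  ω_s=0, ω_r=1
12(0−ω_c) = −56(1−ω_c)  ⇒  68ω_c = 56  ⇒  ω_c = 14/17
sun–planet: 12·(0−14/17) = −22·(ω_p−ω_c)  ⇒  ω_p−ω_c = −(12/22)·(-14/17) = 84/187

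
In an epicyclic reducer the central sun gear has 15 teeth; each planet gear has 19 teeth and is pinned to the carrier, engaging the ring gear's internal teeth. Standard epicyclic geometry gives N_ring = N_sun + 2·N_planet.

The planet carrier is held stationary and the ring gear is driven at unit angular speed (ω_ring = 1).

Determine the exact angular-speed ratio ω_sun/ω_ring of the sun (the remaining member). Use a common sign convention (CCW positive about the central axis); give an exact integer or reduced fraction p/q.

N_ring = 15 + 2·19 = 53
15(ω_s−ω_c) = −53(ω_r−ω_c),  ω_c=0, ω_r=1
ω_s = 0 − (53/15)(1−0) = -53/15
ω_s/ω_r = -53/15

-53/15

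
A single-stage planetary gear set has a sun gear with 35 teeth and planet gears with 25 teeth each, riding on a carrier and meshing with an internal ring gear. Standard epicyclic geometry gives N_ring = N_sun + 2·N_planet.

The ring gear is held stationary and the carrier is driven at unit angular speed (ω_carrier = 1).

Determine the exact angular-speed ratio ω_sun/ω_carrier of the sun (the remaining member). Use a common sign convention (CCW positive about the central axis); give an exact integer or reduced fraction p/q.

24/7

N_ring = 35 + 2·25 = 85
35(ω_s−ω_c) = −85(ω_r−ω_c),  ω_r=0, ω_c=1
ω_s = 1 − (85/35)(0−1) = 24/7
ω_s/ω_c = 24/7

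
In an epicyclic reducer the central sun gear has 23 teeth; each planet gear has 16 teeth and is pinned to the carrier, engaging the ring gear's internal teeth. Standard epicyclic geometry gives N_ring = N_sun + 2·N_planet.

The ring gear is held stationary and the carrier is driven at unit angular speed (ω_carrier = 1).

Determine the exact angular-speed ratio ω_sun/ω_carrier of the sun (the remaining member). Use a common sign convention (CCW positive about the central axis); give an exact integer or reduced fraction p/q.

78/23

N_ring = 23 + 2·16 = 55
23(ω_s−ω_c) = −55(ω_r−ω_c),  ω_r=0, ω_c=1
ω_s = 1 − (55/23)(0−1) = 78/23
ω_s/ω_c = 78/23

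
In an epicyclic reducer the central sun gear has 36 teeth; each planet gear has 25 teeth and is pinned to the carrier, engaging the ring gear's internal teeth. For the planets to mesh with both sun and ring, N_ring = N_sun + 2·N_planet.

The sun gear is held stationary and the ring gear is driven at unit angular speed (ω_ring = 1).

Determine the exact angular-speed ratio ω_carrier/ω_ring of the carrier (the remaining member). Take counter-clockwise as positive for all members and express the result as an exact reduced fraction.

N_ring = 36 + 2·25 = 86
36(ω_s−ω_c) = −86(ω_r−ω_c),  ω_s=0, ω_r=1
36(0−ω_c) = −86(1−ω_c)  ⇒  122ω_c = 86  ⇒  ω_c = 43/61
ω_c/ω_r = 43/61

43/61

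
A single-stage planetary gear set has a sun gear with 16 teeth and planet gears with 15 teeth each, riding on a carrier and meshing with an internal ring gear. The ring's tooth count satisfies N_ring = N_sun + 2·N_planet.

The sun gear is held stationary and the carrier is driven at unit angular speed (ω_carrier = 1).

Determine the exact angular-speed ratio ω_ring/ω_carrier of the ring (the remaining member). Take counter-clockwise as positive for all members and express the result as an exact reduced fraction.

31/23

N_ring = 16 + 2·15 = 46
16(ω_s−ω_c) = −46(ω_r−ω_c),  ω_s=0, ω_c=1
ω_r = 1 − (16/46)(0−1) = 31/23
ω_r/ω_c = 31/23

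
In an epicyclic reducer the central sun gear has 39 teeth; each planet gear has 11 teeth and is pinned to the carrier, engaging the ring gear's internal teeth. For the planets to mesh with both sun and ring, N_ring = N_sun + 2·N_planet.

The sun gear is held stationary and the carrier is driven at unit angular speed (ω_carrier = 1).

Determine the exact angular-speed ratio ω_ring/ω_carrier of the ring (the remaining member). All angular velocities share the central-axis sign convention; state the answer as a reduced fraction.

100/61

N_ring = 39 + 2·11 = 61
39(ω_s−ω_c) = −61(ω_r−ω_c),  ω_s=0, ω_c=1
ω_r = 1 − (39/61)(0−1) = 100/61
ω_r/ω_c = 100/61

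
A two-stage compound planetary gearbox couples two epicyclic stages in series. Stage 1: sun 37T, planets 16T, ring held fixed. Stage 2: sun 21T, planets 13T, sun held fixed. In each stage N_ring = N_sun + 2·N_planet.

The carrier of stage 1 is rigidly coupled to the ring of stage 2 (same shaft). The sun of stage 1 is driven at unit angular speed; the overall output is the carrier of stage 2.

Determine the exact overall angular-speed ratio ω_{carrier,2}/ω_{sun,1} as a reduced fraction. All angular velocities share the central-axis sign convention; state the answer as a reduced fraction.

Stage 1: N_ring = 37 + 2·16 = 69
Stage 1: 37(ω_s−ω_c) = −69(ω_r−ω_c),  ω_r=0, ω_s=1
Stage 1: 37(1−ω_c) = −69(0−ω_c)  ⇒  106ω_c = 37  ⇒  ω_c = 37/106
  ⇒ ω_c¹/ω_s¹ = 37/106
Stage 2: N_ring = 21 + 2·13 = 47
Stage 2: 21(ω_s−ω_c) = −47(ω_r−ω_c),  ω_s=0, ω_r=1
Stage 2: 21(0−ω_c) = −47(1−ω_c)  ⇒  68ω_c = 47  ⇒  ω_c = 47/68
  ⇒ ω_c²/ω_r² = 47/68
Coupling ω_r² = ω_c¹ ⇒ overall = 37/106 × 47/68 = 1739/7208

1739/7208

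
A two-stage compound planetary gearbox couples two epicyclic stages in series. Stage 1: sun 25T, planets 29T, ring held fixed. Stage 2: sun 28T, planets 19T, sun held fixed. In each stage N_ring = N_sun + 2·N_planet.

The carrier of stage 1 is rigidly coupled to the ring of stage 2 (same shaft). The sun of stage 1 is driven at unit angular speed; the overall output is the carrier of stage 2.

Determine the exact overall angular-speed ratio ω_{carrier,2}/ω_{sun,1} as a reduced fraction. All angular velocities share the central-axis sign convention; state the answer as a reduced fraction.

Stage 1: N_ring = 25 + 2·29 = 83
Stage 1: 25(ω_s−ω_c) = −83(ω_r−ω_c),  ω_r=0, ω_s=1
Stage 1: 25(1−ω_c) = −83(0−ω_c)  ⇒  108ω_c = 25  ⇒  ω_c = 25/108
  ⇒ ω_c¹/ω_s¹ = 25/108
Stage 2: N_ring = 28 + 2·19 = 66
Stage 2: 28(ω_s−ω_c) = −66(ω_r−ω_c),  ω_s=0, ω_r=1
Stage 2: 28(0−ω_c) = −66(1−ω_c)  ⇒  94ω_c = 66  ⇒  ω_c = 33/47
  ⇒ ω_c²/ω_r² = 33/47
Coupling ω_r² = ω_c¹ ⇒ overall = 25/108 × 33/47 = 275/1692

275/1692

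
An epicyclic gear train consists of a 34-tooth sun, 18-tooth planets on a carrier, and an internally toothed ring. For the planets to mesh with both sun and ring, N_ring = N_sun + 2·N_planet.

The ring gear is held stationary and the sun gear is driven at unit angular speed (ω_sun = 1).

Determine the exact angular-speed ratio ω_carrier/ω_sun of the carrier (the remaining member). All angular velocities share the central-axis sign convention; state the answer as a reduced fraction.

17/52

N_ring = 34 + 2·18 = 70
34(ω_s−ω_c) = −70(ω_r−ω_c),  ω_r=0, ω_s=1
34(1−ω_c) = −70(0−ω_c)  ⇒  104ω_c = 34  ⇒  ω_c = 17/52
ω_c/ω_s = 17/52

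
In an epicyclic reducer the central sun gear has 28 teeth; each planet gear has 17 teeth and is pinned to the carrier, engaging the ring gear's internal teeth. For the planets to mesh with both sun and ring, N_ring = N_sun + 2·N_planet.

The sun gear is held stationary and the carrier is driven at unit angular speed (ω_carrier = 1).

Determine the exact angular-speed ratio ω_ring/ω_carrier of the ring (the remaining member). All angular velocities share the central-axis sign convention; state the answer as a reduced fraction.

N_ring = 28 + 2·17 = 62
28(ω_s−ω_c) = −62(ω_r−ω_c),  ω_s=0, ω_c=1
ω_r = 1 − (28/62)(0−1) = 45/31
ω_r/ω_c = 45/31

45/31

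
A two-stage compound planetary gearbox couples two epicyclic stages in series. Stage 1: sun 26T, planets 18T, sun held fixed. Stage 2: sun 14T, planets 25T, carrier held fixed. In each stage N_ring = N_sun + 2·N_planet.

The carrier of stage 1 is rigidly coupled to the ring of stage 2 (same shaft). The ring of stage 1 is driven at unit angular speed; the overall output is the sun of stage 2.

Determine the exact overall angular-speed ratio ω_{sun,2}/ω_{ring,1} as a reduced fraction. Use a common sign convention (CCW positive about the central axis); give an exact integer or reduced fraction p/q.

Stage 1: N_ring = 26 + 2·18 = 62
Stage 1: 26(ω_s−ω_c) = −62(ω_r−ω_c),  ω_s=0, ω_r=1
Stage 1: 26(0−ω_c) = −62(1−ω_c)  ⇒  88ω_c = 62  ⇒  ω_c = 31/44
  ⇒ ω_c¹/ω_r¹ = 31/44
Stage 2: N_ring = 14 + 2·25 = 64
Stage 2: 14(ω_s−ω_c) = −64(ω_r−ω_c),  ω_c=0, ω_r=1
Stage 2: ω_s = 0 − (64/14)(1−0) = -32/7
  ⇒ ω_s²/ω_r² = -32/7
Coupling ω_r² = ω_c¹ ⇒ overall = 31/44 × -32/7 = -248/77

-248/77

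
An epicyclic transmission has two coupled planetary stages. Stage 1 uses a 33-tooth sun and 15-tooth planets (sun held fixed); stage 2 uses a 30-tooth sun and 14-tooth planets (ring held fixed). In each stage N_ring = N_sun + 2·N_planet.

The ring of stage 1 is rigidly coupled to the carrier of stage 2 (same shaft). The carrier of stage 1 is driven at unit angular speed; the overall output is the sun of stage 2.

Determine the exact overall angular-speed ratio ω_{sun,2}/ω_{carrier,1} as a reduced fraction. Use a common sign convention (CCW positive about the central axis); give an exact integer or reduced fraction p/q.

1408/315

Stage 1: N_ring = 33 + 2·15 = 63
Stage 1: 33(ω_s−ω_c) = −63(ω_r−ω_c),  ω_s=0, ω_c=1
Stage 1: ω_r = 1 − (33/63)(0−1) = 32/21
  ⇒ ω_r¹/ω_c¹ = 32/21
Stage 2: N_ring = 30 + 2·14 = 58
Stage 2: 30(ω_s−ω_c) = −58(ω_r−ω_c),  ω_r=0, ω_c=1
Stage 2: ω_s = 1 − (58/30)(0−1) = 44/15
  ⇒ ω_s²/ω_c² = 44/15
Coupling ω_c² = ω_r¹ ⇒ overall = 32/21 × 44/15 = 1408/315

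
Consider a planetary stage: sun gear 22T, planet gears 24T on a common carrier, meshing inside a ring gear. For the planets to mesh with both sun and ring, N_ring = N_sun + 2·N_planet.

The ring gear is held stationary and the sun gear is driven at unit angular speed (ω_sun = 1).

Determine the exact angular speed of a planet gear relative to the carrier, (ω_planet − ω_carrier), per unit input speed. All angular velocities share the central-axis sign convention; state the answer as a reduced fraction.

N_ring = 22 + 2·24 = 70
22(ω_s−ω_c) = −70(ω_r−ω_c),  ω_r=0, ω_s=1
22(1−ω_c) = −70(0−ω_c)  ⇒  92ω_c = 22  ⇒  ω_c = 11/46
sun–planet: 22·(1−11/46) = −24·(ω_p−ω_c)  ⇒  ω_p−ω_c = −(22/24)·(35/46) = -385/552

-385/552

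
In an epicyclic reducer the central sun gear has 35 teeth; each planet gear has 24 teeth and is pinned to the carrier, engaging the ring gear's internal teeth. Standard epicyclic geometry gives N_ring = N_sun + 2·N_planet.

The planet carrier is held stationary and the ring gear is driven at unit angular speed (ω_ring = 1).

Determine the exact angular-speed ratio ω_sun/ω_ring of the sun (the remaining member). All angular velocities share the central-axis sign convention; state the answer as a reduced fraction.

N_ring = 35 + 2·24 = 83
35(ω_s−ω_c) = −83(ω_r−ω_c),  ω_c=0, ω_r=1
ω_s = 0 − (83/35)(1−0) = -83/35
ω_s/ω_r = -83/35

-83/35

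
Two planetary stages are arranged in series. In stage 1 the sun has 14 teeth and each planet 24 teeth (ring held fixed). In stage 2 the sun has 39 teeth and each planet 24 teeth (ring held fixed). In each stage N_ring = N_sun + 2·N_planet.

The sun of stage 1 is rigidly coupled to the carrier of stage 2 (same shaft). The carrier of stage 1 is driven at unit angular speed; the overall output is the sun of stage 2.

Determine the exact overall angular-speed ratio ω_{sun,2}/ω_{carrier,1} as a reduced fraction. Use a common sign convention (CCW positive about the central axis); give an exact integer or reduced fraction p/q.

Stage 1: N_ring = 14 + 2·24 = 62
Stage 1: 14(ω_s−ω_c) = −62(ω_r−ω_c),  ω_r=0, ω_c=1
Stage 1: ω_s = 1 − (62/14)(0−1) = 38/7
  ⇒ ω_s¹/ω_c¹ = 38/7
Stage 2: N_ring = 39 + 2·24 = 87
Stage 2: 39(ω_s−ω_c) = −87(ω_r−ω_c),  ω_r=0, ω_c=1
Stage 2: ω_s = 1 − (87/39)(0−1) = 42/13
  ⇒ ω_s²/ω_c² = 42/13
Coupling ω_c² = ω_s¹ ⇒ overall = 38/7 × 42/13 = 228/13

228/13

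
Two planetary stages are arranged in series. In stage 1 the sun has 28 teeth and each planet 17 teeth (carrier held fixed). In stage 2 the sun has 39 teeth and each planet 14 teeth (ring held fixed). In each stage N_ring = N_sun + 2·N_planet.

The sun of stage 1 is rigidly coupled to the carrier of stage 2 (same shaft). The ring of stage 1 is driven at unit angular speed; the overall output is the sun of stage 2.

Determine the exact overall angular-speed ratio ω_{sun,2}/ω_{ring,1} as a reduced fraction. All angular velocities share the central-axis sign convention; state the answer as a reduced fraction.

-1643/273

Stage 1: N_ring = 28 + 2·17 = 62
Stage 1: 28(ω_s−ω_c) = −62(ω_r−ω_c),  ω_c=0, ω_r=1
Stage 1: ω_s = 0 − (62/28)(1−0) = -31/14
  ⇒ ω_s¹/ω_r¹ = -31/14
Stage 2: N_ring = 39 + 2·14 = 67
Stage 2: 39(ω_s−ω_c) = −67(ω_r−ω_c),  ω_r=0, ω_c=1
Stage 2: ω_s = 1 − (67/39)(0−1) = 106/39
  ⇒ ω_s²/ω_c² = 106/39
Coupling ω_c² = ω_s¹ ⇒ overall = -31/14 × 106/39 = -1643/273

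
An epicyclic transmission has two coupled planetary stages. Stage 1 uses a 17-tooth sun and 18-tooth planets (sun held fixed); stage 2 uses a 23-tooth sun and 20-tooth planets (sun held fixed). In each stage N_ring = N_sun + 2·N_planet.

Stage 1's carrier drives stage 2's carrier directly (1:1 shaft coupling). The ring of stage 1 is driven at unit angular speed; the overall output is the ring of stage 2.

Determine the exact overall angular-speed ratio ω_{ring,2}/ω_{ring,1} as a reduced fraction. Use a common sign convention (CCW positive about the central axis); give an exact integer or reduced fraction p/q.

2279/2205

Stage 1: N_ring = 17 + 2·18 = 53
Stage 1: 17(ω_s−ω_c) = −53(ω_r−ω_c),  ω_s=0, ω_r=1
Stage 1: 17(0−ω_c) = −53(1−ω_c)  ⇒  70ω_c = 53  ⇒  ω_c = 53/70
  ⇒ ω_c¹/ω_r¹ = 53/70
Stage 2: N_ring = 23 + 2·20 = 63
Stage 2: 23(ω_s−ω_c) = −63(ω_r−ω_c),  ω_s=0, ω_c=1
Stage 2: ω_r = 1 − (23/63)(0−1) = 86/63
  ⇒ ω_r²/ω_c² = 86/63
Coupling ω_c² = ω_c¹ ⇒ overall = 53/70 × 86/63 = 2279/2205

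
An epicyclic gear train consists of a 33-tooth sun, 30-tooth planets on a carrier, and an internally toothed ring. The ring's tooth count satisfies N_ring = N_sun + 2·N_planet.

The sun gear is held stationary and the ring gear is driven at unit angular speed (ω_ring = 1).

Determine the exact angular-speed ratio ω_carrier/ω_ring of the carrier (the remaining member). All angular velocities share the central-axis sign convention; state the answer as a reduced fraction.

N_ring = 33 + 2·30 = 93
33(ω_s−ω_c) = −93(ω_r−ω_c),  ω_s=0, ω_r=1
33(0−ω_c) = −93(1−ω_c)  ⇒  126ω_c = 93  ⇒  ω_c = 31/42
ω_c/ω_r = 31/42

31/42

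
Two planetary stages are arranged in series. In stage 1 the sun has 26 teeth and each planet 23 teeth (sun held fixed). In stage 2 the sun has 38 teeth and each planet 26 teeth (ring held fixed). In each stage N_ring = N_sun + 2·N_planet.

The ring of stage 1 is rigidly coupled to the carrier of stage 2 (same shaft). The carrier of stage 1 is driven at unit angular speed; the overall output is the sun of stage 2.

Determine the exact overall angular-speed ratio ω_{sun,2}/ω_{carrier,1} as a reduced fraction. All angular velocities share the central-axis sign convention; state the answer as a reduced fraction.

Stage 1: N_ring = 26 + 2·23 = 72
Stage 1: 26(ω_s−ω_c) = −72(ω_r−ω_c),  ω_s=0, ω_c=1
Stage 1: ω_r = 1 − (26/72)(0−1) = 49/36
  ⇒ ω_r¹/ω_c¹ = 49/36
Stage 2: N_ring = 38 + 2·26 = 90
Stage 2: 38(ω_s−ω_c) = −90(ω_r−ω_c),  ω_r=0, ω_c=1
Stage 2: ω_s = 1 − (90/38)(0−1) = 64/19
  ⇒ ω_s²/ω_c² = 64/19
Coupling ω_c² = ω_r¹ ⇒ overall = 49/36 × 64/19 = 784/171

784/171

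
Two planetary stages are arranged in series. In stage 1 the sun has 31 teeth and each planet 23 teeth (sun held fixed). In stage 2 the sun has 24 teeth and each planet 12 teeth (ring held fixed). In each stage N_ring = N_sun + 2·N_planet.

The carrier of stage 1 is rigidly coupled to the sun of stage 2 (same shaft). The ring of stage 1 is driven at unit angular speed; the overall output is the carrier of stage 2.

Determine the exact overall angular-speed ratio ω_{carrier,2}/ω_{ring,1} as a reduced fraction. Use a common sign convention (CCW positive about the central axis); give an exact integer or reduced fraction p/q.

Stage 1: N_ring = 31 + 2·23 = 77
Stage 1: 31(ω_s−ω_c) = −77(ω_r−ω_c),  ω_s=0, ω_r=1
Stage 1: 31(0−ω_c) = −77(1−ω_c)  ⇒  108ω_c = 77  ⇒  ω_c = 77/108
  ⇒ ω_c¹/ω_r¹ = 77/108
Stage 2: N_ring = 24 + 2·12 = 48
Stage 2: 24(ω_s−ω_c) = −48(ω_r−ω_c),  ω_r=0, ω_s=1
Stage 2: 24(1−ω_c) = −48(0−ω_c)  ⇒  72ω_c = 24  ⇒  ω_c = 1/3
  ⇒ ω_c²/ω_s² = 1/3
Coupling ω_s² = ω_c¹ ⇒ overall = 77/108 × 1/3 = 77/324

77/324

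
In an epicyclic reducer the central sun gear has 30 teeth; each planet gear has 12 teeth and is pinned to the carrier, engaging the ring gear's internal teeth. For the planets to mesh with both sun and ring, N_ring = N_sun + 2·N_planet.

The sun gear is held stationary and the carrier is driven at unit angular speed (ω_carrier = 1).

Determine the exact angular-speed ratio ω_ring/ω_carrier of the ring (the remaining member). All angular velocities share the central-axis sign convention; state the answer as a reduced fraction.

14/9

N_ring = 30 + 2·12 = 54
30(ω_s−ω_c) = −54(ω_r−ω_c),  ω_s=0, ω_c=1
ω_r = 1 − (30/54)(0−1) = 14/9
ω_r/ω_c = 14/9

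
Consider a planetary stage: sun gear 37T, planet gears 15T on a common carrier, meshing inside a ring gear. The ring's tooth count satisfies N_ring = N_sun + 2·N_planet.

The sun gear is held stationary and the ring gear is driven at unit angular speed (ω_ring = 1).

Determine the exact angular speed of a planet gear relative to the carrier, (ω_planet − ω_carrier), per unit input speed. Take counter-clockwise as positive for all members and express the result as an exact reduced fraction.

2479/1560

N_ring = 37 + 2·15 = 67
37(ω_s−ω_c) = −67(ω_r−ω_c),  ω_s=0, ω_r=1
37(0−ω_c) = −67(1−ω_c)  ⇒  104ω_c = 67  ⇒  ω_c = 67/104
sun–planet: 37·(0−67/104) = −15·(ω_p−ω_c)  ⇒  ω_p−ω_c = −(37/15)·(-67/104) = 2479/1560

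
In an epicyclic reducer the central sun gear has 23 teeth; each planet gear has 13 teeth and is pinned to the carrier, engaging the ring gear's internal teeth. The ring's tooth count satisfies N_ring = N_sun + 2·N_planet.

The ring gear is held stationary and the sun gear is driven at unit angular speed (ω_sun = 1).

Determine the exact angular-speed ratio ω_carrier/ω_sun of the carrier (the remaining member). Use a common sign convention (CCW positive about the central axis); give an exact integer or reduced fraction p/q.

N_ring = 23 + 2·13 = 49
23(ω_s−ω_c) = −49(ω_r−ω_c),  ω_r=0, ω_s=1
23(1−ω_c) = −49(0−ω_c)  ⇒  72ω_c = 23  ⇒  ω_c = 23/72
ω_c/ω_s = 23/72

23/72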